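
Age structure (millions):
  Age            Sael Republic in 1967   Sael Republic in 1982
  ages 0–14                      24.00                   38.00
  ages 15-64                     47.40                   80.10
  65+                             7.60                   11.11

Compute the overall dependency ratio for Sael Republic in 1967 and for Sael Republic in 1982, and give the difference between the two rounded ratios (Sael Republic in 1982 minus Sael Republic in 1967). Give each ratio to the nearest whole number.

Sael Republic in 1967: (24.00 + 7.60) / 47.40 × 100 = 31.60 / 47.40 × 100 = 67
Sael Republic in 1982: (38.00 + 11.11) / 80.10 × 100 = 49.11 / 80.10 × 100 = 61

Sael Republic in 1967: 67
Sael Republic in 1982: 61
Difference: -6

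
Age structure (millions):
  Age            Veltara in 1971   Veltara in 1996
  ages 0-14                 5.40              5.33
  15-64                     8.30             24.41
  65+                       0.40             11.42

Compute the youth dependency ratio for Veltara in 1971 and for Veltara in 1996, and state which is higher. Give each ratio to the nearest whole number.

Veltara in 1971: 65
Veltara in 1996: 22
Higher: Veltara in 1971

Veltara in 1971: 5.40 / 8.30 × 100 = 65
Veltara in 1996: 5.33 / 24.41 × 100 = 22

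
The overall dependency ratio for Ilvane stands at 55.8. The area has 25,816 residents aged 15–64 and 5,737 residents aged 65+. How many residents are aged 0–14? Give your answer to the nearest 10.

Aged 0–14: 8,670

Total dependency ratio = (youth + elderly) / working-age × 100
55.8 = (Y + 5,737) / 25,816 × 100
⇒ 8,670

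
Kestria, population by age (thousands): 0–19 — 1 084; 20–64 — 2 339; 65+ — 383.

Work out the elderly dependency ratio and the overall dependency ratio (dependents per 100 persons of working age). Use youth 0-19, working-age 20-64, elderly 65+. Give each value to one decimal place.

Old-age dependency ratio = 383 / 2 339 × 100 = 16.4
Total dependency ratio = (1 084 + 383) / 2 339 × 100 = 1 467 / 2 339 × 100 = 62.7

Old-age dependency ratio: 16.4
Total dependency ratio: 62.7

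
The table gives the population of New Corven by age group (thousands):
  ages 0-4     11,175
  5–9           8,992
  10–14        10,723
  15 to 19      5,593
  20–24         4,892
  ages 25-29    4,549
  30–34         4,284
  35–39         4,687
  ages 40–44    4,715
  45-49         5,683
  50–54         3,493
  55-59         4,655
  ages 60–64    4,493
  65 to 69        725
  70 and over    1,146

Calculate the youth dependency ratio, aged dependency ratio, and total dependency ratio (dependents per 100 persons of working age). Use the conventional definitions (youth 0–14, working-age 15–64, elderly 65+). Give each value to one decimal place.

0–14: 11,175 + 8,992 + 10,723 = 30,890
15–64: 5,593 + 4,892 + 4,549 + 4,284 + 4,687 + 4,715 + 5,683 + 3,493 + 4,655 + 4,493 = 47,044
65+: 725 + 1,146 = 1,871
Youth dependency ratio = 30,890 / 47,044 × 100 = 65.7
Old-age dependency ratio = 1,871 / 47,044 × 100 = 4.0
Total dependency ratio = (30,890 + 1,871) / 47,044 × 100 = 32,761 / 47,044 × 100 = 69.6

Youth dependency ratio: 65.7
Old-age dependency ratio: 4.0
Total dependency ratio: 69.6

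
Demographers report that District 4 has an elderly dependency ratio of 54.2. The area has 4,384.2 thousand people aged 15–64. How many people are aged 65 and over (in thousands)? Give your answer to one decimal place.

Aged 65 and over: 2,376.2

Old-age dependency ratio = elderly / working-age × 100
54.2 = E / 4,384.2 × 100
⇒ 2,376.2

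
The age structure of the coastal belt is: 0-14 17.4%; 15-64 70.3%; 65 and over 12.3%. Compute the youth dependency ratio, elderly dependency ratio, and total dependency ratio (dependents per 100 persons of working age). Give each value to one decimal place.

Youth dependency ratio: 24.8
Old-age dependency ratio: 17.5
Total dependency ratio: 42.2

Youth dependency ratio = 17.4 / 70.3 × 100 = 24.8
Old-age dependency ratio = 12.3 / 70.3 × 100 = 17.5
Total dependency ratio = (17.4 + 12.3) / 70.3 × 100 = 29.7 / 70.3 × 100 = 42.2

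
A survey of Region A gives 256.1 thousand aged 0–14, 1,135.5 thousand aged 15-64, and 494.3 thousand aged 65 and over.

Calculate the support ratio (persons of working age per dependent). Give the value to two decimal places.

Support ratio: 1.51

Support ratio = 1,135.5 / (256.1 + 494.3) = 1,135.5 / 750.4 = 1.51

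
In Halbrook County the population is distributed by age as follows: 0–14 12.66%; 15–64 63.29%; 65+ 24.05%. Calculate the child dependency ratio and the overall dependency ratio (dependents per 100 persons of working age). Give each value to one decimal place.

Youth dependency ratio = 12.66 / 63.29 × 100 = 20.0
Total dependency ratio = (12.66 + 24.05) / 63.29 × 100 = 36.71 / 63.29 × 100 = 58.0

Youth dependency ratio: 20.0
Total dependency ratio: 58.0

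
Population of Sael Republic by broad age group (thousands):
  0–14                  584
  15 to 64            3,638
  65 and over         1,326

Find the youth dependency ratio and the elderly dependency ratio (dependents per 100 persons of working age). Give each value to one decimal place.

Youth dependency ratio = 584 / 3,638 × 100 = 16.1
Old-age dependency ratio = 1,326 / 3,638 × 100 = 36.4

Youth dependency ratio: 16.1
Old-age dependency ratio: 36.4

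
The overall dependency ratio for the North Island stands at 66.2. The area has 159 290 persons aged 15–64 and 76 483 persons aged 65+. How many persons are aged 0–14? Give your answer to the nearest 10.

Total dependency ratio = (youth + elderly) / working-age × 100
66.2 = (Y + 76 483) / 159 290 × 100
⇒ 28 970

Aged 0–14: 28 970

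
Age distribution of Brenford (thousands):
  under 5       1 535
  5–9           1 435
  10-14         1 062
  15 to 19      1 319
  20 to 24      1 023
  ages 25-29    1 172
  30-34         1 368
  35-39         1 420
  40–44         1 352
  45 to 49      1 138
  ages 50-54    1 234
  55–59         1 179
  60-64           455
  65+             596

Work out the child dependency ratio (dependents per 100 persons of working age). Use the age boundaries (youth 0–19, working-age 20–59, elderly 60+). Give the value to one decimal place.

0–19: 1 535 + 1 435 + 1 062 + 1 319 = 5 351
20–59: 1 023 + 1 172 + 1 368 + 1 420 + 1 352 + 1 138 + 1 234 + 1 179 = 9 886
60+: 455 + 596 = 1 051
Youth dependency ratio = 5 351 / 9 886 × 100 = 54.1

Youth dependency ratio: 54.1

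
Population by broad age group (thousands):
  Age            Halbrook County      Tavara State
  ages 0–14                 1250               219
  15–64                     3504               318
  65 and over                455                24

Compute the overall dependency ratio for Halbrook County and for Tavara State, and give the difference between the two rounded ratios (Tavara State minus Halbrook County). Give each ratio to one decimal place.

Halbrook County: 48.7
Tavara State: 76.4
Difference: +27.7

Halbrook County: (1250 + 455) / 3504 × 100 = 1705 / 3504 × 100 = 48.7
Tavara State: (219 + 24) / 318 × 100 = 243 / 318 × 100 = 76.4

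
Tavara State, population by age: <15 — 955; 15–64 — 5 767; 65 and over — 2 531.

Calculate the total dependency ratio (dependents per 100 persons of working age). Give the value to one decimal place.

Total dependency ratio: 60.4

Total dependency ratio = (955 + 2 531) / 5 767 × 100 = 3 486 / 5 767 × 100 = 60.4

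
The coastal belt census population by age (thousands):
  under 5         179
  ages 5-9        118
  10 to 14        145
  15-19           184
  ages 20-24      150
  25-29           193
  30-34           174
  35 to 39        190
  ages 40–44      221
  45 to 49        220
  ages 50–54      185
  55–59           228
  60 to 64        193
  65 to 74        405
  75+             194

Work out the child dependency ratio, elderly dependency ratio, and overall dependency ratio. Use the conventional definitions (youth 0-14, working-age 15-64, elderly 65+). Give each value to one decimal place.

Youth dependency ratio: 22.8
Old-age dependency ratio: 30.9
Total dependency ratio: 53.7

0–14: 179 + 118 + 145 = 442
15–64: 184 + 150 + 193 + 174 + 190 + 221 + 220 + 185 + 228 + 193 = 1 938
65+: 405 + 194 = 599
Youth dependency ratio = 442 / 1 938 × 100 = 22.8
Old-age dependency ratio = 599 / 1 938 × 100 = 30.9
Total dependency ratio = (442 + 599) / 1 938 × 100 = 1 041 / 1 938 × 100 = 53.7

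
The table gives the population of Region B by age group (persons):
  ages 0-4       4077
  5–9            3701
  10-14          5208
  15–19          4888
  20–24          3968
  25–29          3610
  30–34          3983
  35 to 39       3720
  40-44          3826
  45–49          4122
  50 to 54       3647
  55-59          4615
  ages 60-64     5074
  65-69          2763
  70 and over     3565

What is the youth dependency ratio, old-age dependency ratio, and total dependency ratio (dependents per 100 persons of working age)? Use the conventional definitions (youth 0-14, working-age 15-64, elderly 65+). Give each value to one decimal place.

0–14: 4077 + 3701 + 5208 = 12986
15–64: 4888 + 3968 + 3610 + 3983 + 3720 + 3826 + 4122 + 3647 + 4615 + 5074 = 41453
65+: 2763 + 3565 = 6328
Youth dependency ratio = 12986 / 41453 × 100 = 31.3
Old-age dependency ratio = 6328 / 41453 × 100 = 15.3
Total dependency ratio = (12986 + 6328) / 41453 × 100 = 19314 / 41453 × 100 = 46.6

Youth dependency ratio: 31.3
Old-age dependency ratio: 15.3
Total dependency ratio: 46.6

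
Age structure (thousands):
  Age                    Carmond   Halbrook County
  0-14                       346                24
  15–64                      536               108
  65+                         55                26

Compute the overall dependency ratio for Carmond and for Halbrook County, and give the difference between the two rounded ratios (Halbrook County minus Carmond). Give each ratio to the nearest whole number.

Carmond: 75
Halbrook County: 46
Difference: -29

Carmond: (346 + 55) / 536 × 100 = 401 / 536 × 100 = 75
Halbrook County: (24 + 26) / 108 × 100 = 50 / 108 × 100 = 46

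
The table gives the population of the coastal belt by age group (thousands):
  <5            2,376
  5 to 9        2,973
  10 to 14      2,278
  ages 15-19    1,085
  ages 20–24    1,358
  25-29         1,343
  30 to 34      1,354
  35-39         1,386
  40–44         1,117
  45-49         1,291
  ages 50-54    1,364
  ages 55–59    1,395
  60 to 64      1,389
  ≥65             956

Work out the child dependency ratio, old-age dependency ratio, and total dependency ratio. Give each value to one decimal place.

0–14: 2,376 + 2,973 + 2,278 = 7,627
15–64: 1,085 + 1,358 + 1,343 + 1,354 + 1,386 + 1,117 + 1,291 + 1,364 + 1,395 + 1,389 = 13,082
65+: 956
Youth dependency ratio = 7,627 / 13,082 × 100 = 58.3
Old-age dependency ratio = 956 / 13,082 × 100 = 7.3
Total dependency ratio = (7,627 + 956) / 13,082 × 100 = 8,583 / 13,082 × 100 = 65.6

Youth dependency ratio: 58.3
Old-age dependency ratio: 7.3
Total dependency ratio: 65.6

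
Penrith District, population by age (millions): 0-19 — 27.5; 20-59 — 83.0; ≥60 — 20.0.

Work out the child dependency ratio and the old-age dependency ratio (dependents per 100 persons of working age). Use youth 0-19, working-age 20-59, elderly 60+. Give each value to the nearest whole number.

Youth dependency ratio: 33
Old-age dependency ratio: 24

Youth dependency ratio = 27.5 / 83.0 × 100 = 33
Old-age dependency ratio = 20.0 / 83.0 × 100 = 24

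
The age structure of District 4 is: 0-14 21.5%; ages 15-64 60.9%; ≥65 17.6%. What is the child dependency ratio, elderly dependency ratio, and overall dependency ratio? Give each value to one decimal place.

Youth dependency ratio = 21.5 / 60.9 × 100 = 35.3
Old-age dependency ratio = 17.6 / 60.9 × 100 = 28.9
Total dependency ratio = (21.5 + 17.6) / 60.9 × 100 = 39.1 / 60.9 × 100 = 64.2

Youth dependency ratio: 35.3
Old-age dependency ratio: 28.9
Total dependency ratio: 64.2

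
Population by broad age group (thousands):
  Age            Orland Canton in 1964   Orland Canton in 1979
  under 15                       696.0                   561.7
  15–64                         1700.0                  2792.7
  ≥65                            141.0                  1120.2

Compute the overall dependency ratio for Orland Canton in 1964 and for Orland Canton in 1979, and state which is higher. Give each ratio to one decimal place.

Orland Canton in 1964: (696.0 + 141.0) / 1700.0 × 100 = 837.0 / 1700.0 × 100 = 49.2
Orland Canton in 1979: (561.7 + 1120.2) / 2792.7 × 100 = 1681.9 / 2792.7 × 100 = 60.2

Orland Canton in 1964: 49.2
Orland Canton in 1979: 60.2
Higher: Orland Canton in 1979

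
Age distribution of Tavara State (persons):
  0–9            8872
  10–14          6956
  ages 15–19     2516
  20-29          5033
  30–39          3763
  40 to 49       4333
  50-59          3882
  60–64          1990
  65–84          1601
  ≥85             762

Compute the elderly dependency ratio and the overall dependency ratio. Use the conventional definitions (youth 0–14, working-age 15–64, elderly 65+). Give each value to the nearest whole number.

0–14: 8872 + 6956 = 15828
15–64: 2516 + 5033 + 3763 + 4333 + 3882 + 1990 = 21517
65+: 1601 + 762 = 2363
Old-age dependency ratio = 2363 / 21517 × 100 = 11
Total dependency ratio = (15828 + 2363) / 21517 × 100 = 18191 / 21517 × 100 = 85

Old-age dependency ratio: 11
Total dependency ratio: 85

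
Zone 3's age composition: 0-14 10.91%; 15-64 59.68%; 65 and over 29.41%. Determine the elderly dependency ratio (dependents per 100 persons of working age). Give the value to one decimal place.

Old-age dependency ratio = 29.41 / 59.68 × 100 = 49.3

Old-age dependency ratio: 49.3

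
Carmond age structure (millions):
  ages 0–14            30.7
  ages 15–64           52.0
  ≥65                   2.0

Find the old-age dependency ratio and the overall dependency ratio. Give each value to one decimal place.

Old-age dependency ratio = 2.0 / 52.0 × 100 = 3.8
Total dependency ratio = (30.7 + 2.0) / 52.0 × 100 = 32.7 / 52.0 × 100 = 62.9

Old-age dependency ratio: 3.8
Total dependency ratio: 62.9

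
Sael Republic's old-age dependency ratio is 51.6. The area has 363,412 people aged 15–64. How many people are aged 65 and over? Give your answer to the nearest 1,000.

Aged 65 and over: 188,000

Old-age dependency ratio = elderly / working-age × 100
51.6 = E / 363,412 × 100
⇒ 188,000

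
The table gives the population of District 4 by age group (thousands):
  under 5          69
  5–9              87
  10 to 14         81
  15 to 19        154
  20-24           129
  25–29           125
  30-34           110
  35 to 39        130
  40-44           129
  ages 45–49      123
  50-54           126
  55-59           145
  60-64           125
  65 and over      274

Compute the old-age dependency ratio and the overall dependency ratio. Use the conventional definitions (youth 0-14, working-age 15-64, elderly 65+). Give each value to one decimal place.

Old-age dependency ratio: 21.1
Total dependency ratio: 39.4

0–14: 69 + 87 + 81 = 237
15–64: 154 + 129 + 125 + 110 + 130 + 129 + 123 + 126 + 145 + 125 = 1296
65+: 274
Old-age dependency ratio = 274 / 1296 × 100 = 21.1
Total dependency ratio = (237 + 274) / 1296 × 100 = 511 / 1296 × 100 = 39.4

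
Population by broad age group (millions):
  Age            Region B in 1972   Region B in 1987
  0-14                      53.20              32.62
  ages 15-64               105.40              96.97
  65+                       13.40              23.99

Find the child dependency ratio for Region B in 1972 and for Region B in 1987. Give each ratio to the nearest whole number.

Region B in 1972: 53.20 / 105.40 × 100 = 50
Region B in 1987: 32.62 / 96.97 × 100 = 34

Region B in 1972: 50
Region B in 1987: 34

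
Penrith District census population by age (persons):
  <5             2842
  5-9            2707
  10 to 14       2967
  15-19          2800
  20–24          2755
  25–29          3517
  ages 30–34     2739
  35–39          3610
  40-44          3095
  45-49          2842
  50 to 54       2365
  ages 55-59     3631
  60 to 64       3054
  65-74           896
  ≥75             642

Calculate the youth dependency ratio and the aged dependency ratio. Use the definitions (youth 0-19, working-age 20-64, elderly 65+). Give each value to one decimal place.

Youth dependency ratio: 41.0
Old-age dependency ratio: 5.6

0–19: 2842 + 2707 + 2967 + 2800 = 11316
20–64: 2755 + 3517 + 2739 + 3610 + 3095 + 2842 + 2365 + 3631 + 3054 = 27608
65+: 896 + 642 = 1538
Youth dependency ratio = 11316 / 27608 × 100 = 41.0
Old-age dependency ratio = 1538 / 27608 × 100 = 5.6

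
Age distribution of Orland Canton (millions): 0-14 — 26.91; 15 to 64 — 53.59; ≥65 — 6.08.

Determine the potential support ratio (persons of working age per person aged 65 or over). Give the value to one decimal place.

Potential support ratio: 8.8

Potential support ratio = 53.59 / 6.08 = 8.8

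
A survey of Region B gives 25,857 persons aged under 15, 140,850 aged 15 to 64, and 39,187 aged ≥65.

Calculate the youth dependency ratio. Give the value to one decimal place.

Youth dependency ratio: 18.4

Youth dependency ratio = 25,857 / 140,850 × 100 = 18.4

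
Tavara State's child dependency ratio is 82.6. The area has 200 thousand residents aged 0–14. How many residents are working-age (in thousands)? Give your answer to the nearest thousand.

Youth dependency ratio = youth / working-age × 100
82.6 = 200 / W × 100
⇒ 242

Working-age: 242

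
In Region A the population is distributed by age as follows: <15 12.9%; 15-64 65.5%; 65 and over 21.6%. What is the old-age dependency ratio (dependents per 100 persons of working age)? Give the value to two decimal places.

Old-age dependency ratio = 21.6 / 65.5 × 100 = 32.98

Old-age dependency ratio: 32.98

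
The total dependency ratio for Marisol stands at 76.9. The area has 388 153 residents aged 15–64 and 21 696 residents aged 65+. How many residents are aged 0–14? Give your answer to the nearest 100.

Total dependency ratio = (youth + elderly) / working-age × 100
76.9 = (Y + 21 696) / 388 153 × 100
⇒ 276 800

Aged 0–14: 276 800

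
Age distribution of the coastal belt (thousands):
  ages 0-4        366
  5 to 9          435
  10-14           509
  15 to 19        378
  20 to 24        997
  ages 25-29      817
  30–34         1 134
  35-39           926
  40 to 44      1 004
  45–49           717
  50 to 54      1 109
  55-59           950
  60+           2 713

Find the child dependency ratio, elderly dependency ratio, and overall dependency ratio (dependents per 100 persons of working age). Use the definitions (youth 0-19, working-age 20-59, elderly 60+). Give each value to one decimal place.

0–19: 366 + 435 + 509 + 378 = 1 688
20–59: 997 + 817 + 1 134 + 926 + 1 004 + 717 + 1 109 + 950 = 7 654
60+: 2 713
Youth dependency ratio = 1 688 / 7 654 × 100 = 22.1
Old-age dependency ratio = 2 713 / 7 654 × 100 = 35.4
Total dependency ratio = (1 688 + 2 713) / 7 654 × 100 = 4 401 / 7 654 × 100 = 57.5

Youth dependency ratio: 22.1
Old-age dependency ratio: 35.4
Total dependency ratio: 57.5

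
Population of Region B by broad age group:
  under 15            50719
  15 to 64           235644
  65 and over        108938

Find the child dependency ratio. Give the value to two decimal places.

Youth dependency ratio: 21.52

Youth dependency ratio = 50719 / 235644 × 100 = 21.52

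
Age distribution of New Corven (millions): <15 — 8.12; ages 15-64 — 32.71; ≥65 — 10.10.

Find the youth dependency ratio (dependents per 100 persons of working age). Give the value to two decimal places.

Youth dependency ratio: 24.82

Youth dependency ratio = 8.12 / 32.71 × 100 = 24.82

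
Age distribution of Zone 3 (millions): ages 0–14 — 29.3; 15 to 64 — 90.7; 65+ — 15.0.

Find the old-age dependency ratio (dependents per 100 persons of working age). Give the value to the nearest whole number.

Old-age dependency ratio = 15.0 / 90.7 × 100 = 17

Old-age dependency ratio: 17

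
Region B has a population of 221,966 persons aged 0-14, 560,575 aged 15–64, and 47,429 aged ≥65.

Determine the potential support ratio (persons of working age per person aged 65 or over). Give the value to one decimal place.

Potential support ratio: 11.8

Potential support ratio = 560,575 / 47,429 = 11.8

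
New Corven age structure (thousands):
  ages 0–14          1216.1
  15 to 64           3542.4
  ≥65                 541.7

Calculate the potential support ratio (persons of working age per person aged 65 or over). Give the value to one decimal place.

Potential support ratio = 3542.4 / 541.7 = 6.5

Potential support ratio: 6.5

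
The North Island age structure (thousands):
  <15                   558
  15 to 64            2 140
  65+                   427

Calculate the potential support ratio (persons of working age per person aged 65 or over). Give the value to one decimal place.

Potential support ratio: 5.0

Potential support ratio = 2 140 / 427 = 5.0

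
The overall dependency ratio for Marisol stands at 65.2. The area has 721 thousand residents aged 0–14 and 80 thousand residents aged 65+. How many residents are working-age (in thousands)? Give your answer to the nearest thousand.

Total dependency ratio = (youth + elderly) / working-age × 100
65.2 = (721 + 80) / W × 100
⇒ 1,229

Working-age: 1,229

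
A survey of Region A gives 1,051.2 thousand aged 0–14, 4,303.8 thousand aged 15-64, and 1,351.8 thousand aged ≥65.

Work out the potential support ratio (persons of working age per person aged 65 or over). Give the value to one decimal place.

Potential support ratio = 4,303.8 / 1,351.8 = 3.2

Potential support ratio: 3.2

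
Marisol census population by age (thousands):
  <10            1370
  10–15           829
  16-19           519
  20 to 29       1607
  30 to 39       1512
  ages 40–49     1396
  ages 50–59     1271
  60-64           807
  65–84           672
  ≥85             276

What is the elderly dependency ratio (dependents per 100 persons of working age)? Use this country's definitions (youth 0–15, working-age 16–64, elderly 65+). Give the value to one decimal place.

Old-age dependency ratio: 13.3

0–15: 1370 + 829 = 2199
16–64: 519 + 1607 + 1512 + 1396 + 1271 + 807 = 7112
65+: 672 + 276 = 948
Old-age dependency ratio = 948 / 7112 × 100 = 13.3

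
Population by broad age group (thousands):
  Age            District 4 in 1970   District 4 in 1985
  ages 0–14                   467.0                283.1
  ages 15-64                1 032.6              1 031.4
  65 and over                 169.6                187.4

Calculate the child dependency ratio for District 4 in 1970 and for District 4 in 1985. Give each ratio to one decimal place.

District 4 in 1970: 467.0 / 1 032.6 × 100 = 45.2
District 4 in 1985: 283.1 / 1 031.4 × 100 = 27.4

District 4 in 1970: 45.2
District 4 in 1985: 27.4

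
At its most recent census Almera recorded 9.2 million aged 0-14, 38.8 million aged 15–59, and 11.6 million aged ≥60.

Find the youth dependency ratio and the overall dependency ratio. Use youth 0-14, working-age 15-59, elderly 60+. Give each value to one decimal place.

Youth dependency ratio: 23.7
Total dependency ratio: 53.6

Youth dependency ratio = 9.2 / 38.8 × 100 = 23.7
Total dependency ratio = (9.2 + 11.6) / 38.8 × 100 = 20.8 / 38.8 × 100 = 53.6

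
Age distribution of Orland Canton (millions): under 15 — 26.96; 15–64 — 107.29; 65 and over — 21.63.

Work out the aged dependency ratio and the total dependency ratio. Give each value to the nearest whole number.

Old-age dependency ratio = 21.63 / 107.29 × 100 = 20
Total dependency ratio = (26.96 + 21.63) / 107.29 × 100 = 48.59 / 107.29 × 100 = 45

Old-age dependency ratio: 20
Total dependency ratio: 45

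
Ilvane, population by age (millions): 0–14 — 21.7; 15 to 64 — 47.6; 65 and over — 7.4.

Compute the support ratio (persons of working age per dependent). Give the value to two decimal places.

Support ratio: 1.64

Support ratio = 47.6 / (21.7 + 7.4) = 47.6 / 29.1 = 1.64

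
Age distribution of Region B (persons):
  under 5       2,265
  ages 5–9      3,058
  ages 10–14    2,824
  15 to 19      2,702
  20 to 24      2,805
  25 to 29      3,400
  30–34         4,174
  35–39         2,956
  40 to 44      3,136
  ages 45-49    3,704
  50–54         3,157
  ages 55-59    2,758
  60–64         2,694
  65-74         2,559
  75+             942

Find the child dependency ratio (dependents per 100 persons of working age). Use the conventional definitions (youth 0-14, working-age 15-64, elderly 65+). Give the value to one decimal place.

0–14: 2,265 + 3,058 + 2,824 = 8,147
15–64: 2,702 + 2,805 + 3,400 + 4,174 + 2,956 + 3,136 + 3,704 + 3,157 + 2,758 + 2,694 = 31,486
65+: 2,559 + 942 = 3,501
Youth dependency ratio = 8,147 / 31,486 × 100 = 25.9

Youth dependency ratio: 25.9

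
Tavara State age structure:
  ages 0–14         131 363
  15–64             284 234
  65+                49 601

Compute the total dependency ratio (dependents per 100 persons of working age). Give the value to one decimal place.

Total dependency ratio = (131 363 + 49 601) / 284 234 × 100 = 180 964 / 284 234 × 100 = 63.7

Total dependency ratio: 63.7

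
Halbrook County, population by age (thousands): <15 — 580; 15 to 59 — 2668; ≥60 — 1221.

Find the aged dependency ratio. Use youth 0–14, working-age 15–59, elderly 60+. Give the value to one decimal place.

Old-age dependency ratio: 45.8

Old-age dependency ratio = 1221 / 2668 × 100 = 45.8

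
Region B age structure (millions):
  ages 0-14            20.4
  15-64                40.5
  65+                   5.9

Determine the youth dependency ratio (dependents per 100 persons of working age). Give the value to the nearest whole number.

Youth dependency ratio = 20.4 / 40.5 × 100 = 50

Youth dependency ratio: 50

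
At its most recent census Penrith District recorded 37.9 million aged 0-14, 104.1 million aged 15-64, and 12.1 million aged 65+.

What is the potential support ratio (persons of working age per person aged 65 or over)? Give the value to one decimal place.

Potential support ratio = 104.1 / 12.1 = 8.6

Potential support ratio: 8.6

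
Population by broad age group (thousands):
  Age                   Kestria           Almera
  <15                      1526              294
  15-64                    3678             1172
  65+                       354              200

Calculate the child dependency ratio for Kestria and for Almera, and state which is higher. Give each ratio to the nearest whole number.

Kestria: 41
Almera: 25
Higher: Kestria

Kestria: 1526 / 3678 × 100 = 41
Almera: 294 / 1172 × 100 = 25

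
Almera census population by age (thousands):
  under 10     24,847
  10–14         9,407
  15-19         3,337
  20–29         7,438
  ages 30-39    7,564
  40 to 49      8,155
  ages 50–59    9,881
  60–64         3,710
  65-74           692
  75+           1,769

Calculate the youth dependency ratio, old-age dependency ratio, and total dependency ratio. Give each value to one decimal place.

0–14: 24,847 + 9,407 = 34,254
15–64: 3,337 + 7,438 + 7,564 + 8,155 + 9,881 + 3,710 = 40,085
65+: 692 + 1,769 = 2,461
Youth dependency ratio = 34,254 / 40,085 × 100 = 85.5
Old-age dependency ratio = 2,461 / 40,085 × 100 = 6.1
Total dependency ratio = (34,254 + 2,461) / 40,085 × 100 = 36,715 / 40,085 × 100 = 91.6

Youth dependency ratio: 85.5
Old-age dependency ratio: 6.1
Total dependency ratio: 91.6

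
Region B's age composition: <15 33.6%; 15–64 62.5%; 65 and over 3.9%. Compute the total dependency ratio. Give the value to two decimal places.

Total dependency ratio: 60.00

Total dependency ratio = (33.6 + 3.9) / 62.5 × 100 = 37.5 / 62.5 × 100 = 60.00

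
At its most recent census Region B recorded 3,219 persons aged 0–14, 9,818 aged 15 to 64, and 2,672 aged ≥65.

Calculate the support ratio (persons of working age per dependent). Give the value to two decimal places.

Support ratio: 1.67

Support ratio = 9,818 / (3,219 + 2,672) = 9,818 / 5,891 = 1.67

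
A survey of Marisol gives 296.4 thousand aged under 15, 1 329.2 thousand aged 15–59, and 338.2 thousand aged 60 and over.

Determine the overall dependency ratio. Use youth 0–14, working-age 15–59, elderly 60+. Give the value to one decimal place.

Total dependency ratio: 47.7

Total dependency ratio = (296.4 + 338.2) / 1 329.2 × 100 = 634.6 / 1 329.2 × 100 = 47.7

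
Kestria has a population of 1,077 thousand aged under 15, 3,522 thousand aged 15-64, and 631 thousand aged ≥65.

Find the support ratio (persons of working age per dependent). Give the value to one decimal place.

Support ratio = 3,522 / (1,077 + 631) = 3,522 / 1,708 = 2.1

Support ratio: 2.1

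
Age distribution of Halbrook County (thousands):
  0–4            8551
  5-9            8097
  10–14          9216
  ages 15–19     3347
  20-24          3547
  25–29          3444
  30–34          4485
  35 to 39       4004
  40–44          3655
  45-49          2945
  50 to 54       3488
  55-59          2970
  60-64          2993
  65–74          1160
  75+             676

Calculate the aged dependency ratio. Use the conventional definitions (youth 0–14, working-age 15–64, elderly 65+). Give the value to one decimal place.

Old-age dependency ratio: 5.3

0–14: 8551 + 8097 + 9216 = 25864
15–64: 3347 + 3547 + 3444 + 4485 + 4004 + 3655 + 2945 + 3488 + 2970 + 2993 = 34878
65+: 1160 + 676 = 1836
Old-age dependency ratio = 1836 / 34878 × 100 = 5.3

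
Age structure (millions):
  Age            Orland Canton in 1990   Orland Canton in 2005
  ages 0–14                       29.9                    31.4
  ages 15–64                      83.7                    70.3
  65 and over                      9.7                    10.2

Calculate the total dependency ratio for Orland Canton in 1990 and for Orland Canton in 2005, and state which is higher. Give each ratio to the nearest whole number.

Orland Canton in 1990: 47
Orland Canton in 2005: 59
Higher: Orland Canton in 2005

Orland Canton in 1990: (29.9 + 9.7) / 83.7 × 100 = 39.6 / 83.7 × 100 = 47
Orland Canton in 2005: (31.4 + 10.2) / 70.3 × 100 = 41.6 / 70.3 × 100 = 59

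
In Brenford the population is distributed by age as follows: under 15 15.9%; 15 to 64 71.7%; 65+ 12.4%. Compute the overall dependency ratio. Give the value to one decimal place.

Total dependency ratio = (15.9 + 12.4) / 71.7 × 100 = 28.3 / 71.7 × 100 = 39.5

Total dependency ratio: 39.5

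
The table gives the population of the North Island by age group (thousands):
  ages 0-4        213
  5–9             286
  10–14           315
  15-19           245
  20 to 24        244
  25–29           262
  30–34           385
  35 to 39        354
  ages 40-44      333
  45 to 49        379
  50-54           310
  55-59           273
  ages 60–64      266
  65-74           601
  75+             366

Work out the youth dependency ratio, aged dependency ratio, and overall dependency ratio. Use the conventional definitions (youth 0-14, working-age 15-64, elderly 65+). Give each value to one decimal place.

Youth dependency ratio: 26.7
Old-age dependency ratio: 31.7
Total dependency ratio: 58.4

0–14: 213 + 286 + 315 = 814
15–64: 245 + 244 + 262 + 385 + 354 + 333 + 379 + 310 + 273 + 266 = 3,051
65+: 601 + 366 = 967
Youth dependency ratio = 814 / 3,051 × 100 = 26.7
Old-age dependency ratio = 967 / 3,051 × 100 = 31.7
Total dependency ratio = (814 + 967) / 3,051 × 100 = 1,781 / 3,051 × 100 = 58.4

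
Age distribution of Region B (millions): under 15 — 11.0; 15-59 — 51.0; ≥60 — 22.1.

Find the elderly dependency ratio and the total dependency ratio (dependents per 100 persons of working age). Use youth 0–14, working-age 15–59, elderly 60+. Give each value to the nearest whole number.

Old-age dependency ratio = 22.1 / 51.0 × 100 = 43
Total dependency ratio = (11.0 + 22.1) / 51.0 × 100 = 33.1 / 51.0 × 100 = 65

Old-age dependency ratio: 43
Total dependency ratio: 65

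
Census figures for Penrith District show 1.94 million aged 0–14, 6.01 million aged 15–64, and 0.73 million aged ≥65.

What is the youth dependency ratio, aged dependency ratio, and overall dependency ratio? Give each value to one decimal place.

Youth dependency ratio = 1.94 / 6.01 × 100 = 32.3
Old-age dependency ratio = 0.73 / 6.01 × 100 = 12.1
Total dependency ratio = (1.94 + 0.73) / 6.01 × 100 = 2.67 / 6.01 × 100 = 44.4

Youth dependency ratio: 32.3
Old-age dependency ratio: 12.1
Total dependency ratio: 44.4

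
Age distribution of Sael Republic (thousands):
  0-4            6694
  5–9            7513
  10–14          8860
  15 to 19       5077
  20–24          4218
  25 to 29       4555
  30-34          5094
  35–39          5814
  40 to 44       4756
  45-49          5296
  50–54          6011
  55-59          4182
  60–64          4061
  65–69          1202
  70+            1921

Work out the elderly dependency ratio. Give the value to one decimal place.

0–14: 6694 + 7513 + 8860 = 23067
15–64: 5077 + 4218 + 4555 + 5094 + 5814 + 4756 + 5296 + 6011 + 4182 + 4061 = 49064
65+: 1202 + 1921 = 3123
Old-age dependency ratio = 3123 / 49064 × 100 = 6.4

Old-age dependency ratio: 6.4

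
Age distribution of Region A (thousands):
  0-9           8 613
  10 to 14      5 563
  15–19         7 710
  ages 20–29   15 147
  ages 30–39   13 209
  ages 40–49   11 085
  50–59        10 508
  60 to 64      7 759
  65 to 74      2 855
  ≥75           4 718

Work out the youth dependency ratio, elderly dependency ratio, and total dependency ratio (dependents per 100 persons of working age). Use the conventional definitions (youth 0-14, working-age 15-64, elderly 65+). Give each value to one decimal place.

0–14: 8 613 + 5 563 = 14 176
15–64: 7 710 + 15 147 + 13 209 + 11 085 + 10 508 + 7 759 = 65 418
65+: 2 855 + 4 718 = 7 573
Youth dependency ratio = 14 176 / 65 418 × 100 = 21.7
Old-age dependency ratio = 7 573 / 65 418 × 100 = 11.6
Total dependency ratio = (14 176 + 7 573) / 65 418 × 100 = 21 749 / 65 418 × 100 = 33.2

Youth dependency ratio: 21.7
Old-age dependency ratio: 11.6
Total dependency ratio: 33.2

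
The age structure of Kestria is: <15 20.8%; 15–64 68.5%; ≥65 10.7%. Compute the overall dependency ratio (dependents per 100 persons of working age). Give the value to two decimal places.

Total dependency ratio: 45.99

Total dependency ratio = (20.8 + 10.7) / 68.5 × 100 = 31.5 / 68.5 × 100 = 45.99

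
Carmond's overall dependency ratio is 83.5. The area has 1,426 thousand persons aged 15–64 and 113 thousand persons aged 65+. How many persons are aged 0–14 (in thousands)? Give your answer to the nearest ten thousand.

Aged 0–14: 1,080

Total dependency ratio = (youth + elderly) / working-age × 100
83.5 = (Y + 113) / 1,426 × 100
⇒ 1,080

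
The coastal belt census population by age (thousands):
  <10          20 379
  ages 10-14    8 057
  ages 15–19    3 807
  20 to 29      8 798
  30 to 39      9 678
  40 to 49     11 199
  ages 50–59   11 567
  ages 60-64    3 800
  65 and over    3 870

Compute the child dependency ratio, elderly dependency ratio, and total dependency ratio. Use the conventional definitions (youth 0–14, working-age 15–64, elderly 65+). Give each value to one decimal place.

0–14: 20 379 + 8 057 = 28 436
15–64: 3 807 + 8 798 + 9 678 + 11 199 + 11 567 + 3 800 = 48 849
65+: 3 870
Youth dependency ratio = 28 436 / 48 849 × 100 = 58.2
Old-age dependency ratio = 3 870 / 48 849 × 100 = 7.9
Total dependency ratio = (28 436 + 3 870) / 48 849 × 100 = 32 306 / 48 849 × 100 = 66.1

Youth dependency ratio: 58.2
Old-age dependency ratio: 7.9
Total dependency ratio: 66.1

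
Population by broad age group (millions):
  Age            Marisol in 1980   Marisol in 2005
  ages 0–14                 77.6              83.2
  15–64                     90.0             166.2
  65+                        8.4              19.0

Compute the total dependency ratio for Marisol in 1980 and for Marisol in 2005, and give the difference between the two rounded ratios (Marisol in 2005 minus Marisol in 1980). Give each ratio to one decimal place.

Marisol in 1980: (77.6 + 8.4) / 90.0 × 100 = 86.0 / 90.0 × 100 = 95.6
Marisol in 2005: (83.2 + 19.0) / 166.2 × 100 = 102.2 / 166.2 × 100 = 61.5

Marisol in 1980: 95.6
Marisol in 2005: 61.5
Difference: -34.1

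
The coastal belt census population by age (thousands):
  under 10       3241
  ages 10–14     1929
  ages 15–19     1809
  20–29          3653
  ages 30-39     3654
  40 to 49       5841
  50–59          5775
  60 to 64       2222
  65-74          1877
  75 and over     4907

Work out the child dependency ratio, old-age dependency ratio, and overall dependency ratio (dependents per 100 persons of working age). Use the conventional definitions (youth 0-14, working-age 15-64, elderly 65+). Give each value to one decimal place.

Youth dependency ratio: 22.5
Old-age dependency ratio: 29.6
Total dependency ratio: 52.1

0–14: 3241 + 1929 = 5170
15–64: 1809 + 3653 + 3654 + 5841 + 5775 + 2222 = 22954
65+: 1877 + 4907 = 6784
Youth dependency ratio = 5170 / 22954 × 100 = 22.5
Old-age dependency ratio = 6784 / 22954 × 100 = 29.6
Total dependency ratio = (5170 + 6784) / 22954 × 100 = 11954 / 22954 × 100 = 52.1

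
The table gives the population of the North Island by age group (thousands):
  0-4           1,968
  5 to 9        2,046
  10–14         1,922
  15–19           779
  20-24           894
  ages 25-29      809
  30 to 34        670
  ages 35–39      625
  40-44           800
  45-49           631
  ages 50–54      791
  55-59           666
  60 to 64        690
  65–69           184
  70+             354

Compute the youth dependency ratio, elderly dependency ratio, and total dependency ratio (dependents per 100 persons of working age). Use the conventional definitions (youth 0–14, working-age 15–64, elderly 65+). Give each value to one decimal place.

Youth dependency ratio: 80.7
Old-age dependency ratio: 7.3
Total dependency ratio: 88.0

0–14: 1,968 + 2,046 + 1,922 = 5,936
15–64: 779 + 894 + 809 + 670 + 625 + 800 + 631 + 791 + 666 + 690 = 7,355
65+: 184 + 354 = 538
Youth dependency ratio = 5,936 / 7,355 × 100 = 80.7
Old-age dependency ratio = 538 / 7,355 × 100 = 7.3
Total dependency ratio = (5,936 + 538) / 7,355 × 100 = 6,474 / 7,355 × 100 = 88.0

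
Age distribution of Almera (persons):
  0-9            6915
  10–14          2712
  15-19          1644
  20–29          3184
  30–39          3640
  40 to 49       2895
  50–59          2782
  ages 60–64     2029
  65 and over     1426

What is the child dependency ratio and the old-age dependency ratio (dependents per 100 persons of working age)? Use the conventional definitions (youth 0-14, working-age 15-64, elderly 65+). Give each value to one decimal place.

0–14: 6915 + 2712 = 9627
15–64: 1644 + 3184 + 3640 + 2895 + 2782 + 2029 = 16174
65+: 1426
Youth dependency ratio = 9627 / 16174 × 100 = 59.5
Old-age dependency ratio = 1426 / 16174 × 100 = 8.8

Youth dependency ratio: 59.5
Old-age dependency ratio: 8.8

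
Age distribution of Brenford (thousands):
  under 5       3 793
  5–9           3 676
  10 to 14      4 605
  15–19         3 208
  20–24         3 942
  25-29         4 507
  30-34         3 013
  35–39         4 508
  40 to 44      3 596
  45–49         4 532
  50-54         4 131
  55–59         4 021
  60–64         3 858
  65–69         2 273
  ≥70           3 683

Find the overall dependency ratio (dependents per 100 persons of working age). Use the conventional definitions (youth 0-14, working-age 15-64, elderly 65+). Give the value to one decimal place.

0–14: 3 793 + 3 676 + 4 605 = 12 074
15–64: 3 208 + 3 942 + 4 507 + 3 013 + 4 508 + 3 596 + 4 532 + 4 131 + 4 021 + 3 858 = 39 316
65+: 2 273 + 3 683 = 5 956
Total dependency ratio = (12 074 + 5 956) / 39 316 × 100 = 18 030 / 39 316 × 100 = 45.9

Total dependency ratio: 45.9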